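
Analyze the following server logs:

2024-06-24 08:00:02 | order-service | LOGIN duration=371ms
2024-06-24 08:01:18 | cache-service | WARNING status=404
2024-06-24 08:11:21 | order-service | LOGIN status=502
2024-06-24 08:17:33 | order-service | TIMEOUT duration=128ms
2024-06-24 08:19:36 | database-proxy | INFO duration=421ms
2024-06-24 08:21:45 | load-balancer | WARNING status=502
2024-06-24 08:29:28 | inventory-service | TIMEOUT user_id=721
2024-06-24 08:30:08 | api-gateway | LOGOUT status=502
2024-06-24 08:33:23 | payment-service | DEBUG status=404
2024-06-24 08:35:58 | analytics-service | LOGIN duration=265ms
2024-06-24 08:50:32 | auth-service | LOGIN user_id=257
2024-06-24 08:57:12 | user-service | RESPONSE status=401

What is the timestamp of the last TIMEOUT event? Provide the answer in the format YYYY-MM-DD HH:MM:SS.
2024-06-24 08:29:28

To find the last event:

1. Filter for all TIMEOUT events
2. Sort by timestamp
3. Select the last one
4. Timestamp: 2024-06-24 08:29:28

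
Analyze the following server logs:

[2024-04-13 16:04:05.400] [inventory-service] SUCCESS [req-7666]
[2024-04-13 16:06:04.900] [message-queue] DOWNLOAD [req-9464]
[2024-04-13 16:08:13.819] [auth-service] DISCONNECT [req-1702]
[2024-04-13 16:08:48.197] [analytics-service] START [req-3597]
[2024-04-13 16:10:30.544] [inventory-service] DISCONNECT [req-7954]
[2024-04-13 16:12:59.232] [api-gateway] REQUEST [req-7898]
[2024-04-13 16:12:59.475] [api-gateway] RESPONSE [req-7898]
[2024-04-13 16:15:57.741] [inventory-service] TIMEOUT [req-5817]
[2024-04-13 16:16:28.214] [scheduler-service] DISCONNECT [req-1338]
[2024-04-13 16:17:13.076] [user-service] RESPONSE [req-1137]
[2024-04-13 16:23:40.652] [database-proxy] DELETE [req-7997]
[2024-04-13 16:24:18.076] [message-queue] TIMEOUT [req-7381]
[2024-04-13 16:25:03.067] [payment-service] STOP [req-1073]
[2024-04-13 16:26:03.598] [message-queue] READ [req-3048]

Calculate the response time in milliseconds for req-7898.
243

To calculate latency:

1. Find REQUEST with id req-7898: 2024-04-13 16:12:59.232
2. Find RESPONSE with id req-7898: 2024-04-13 16:12:59.475
3. Latency: 2024-04-13 16:12:59.475 - 2024-04-13 16:12:59.232 = 243ms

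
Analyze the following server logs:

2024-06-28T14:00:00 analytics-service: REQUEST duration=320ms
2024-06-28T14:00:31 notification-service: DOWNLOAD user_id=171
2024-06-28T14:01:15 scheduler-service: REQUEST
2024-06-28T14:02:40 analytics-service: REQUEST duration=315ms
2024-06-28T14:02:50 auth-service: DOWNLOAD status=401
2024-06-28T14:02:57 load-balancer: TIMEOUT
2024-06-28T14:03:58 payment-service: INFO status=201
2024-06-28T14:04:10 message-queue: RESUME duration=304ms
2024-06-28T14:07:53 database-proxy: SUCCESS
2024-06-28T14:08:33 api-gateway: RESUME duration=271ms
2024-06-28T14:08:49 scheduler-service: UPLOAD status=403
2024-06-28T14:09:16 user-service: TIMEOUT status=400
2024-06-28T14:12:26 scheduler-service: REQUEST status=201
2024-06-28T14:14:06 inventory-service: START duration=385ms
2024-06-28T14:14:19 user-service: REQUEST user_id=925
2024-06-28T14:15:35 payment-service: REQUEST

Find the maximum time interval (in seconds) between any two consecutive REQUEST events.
586

To find the longest gap:

1. Extract all REQUEST events in chronological order
2. Calculate time differences between consecutive events
3. Find the maximum difference
4. Longest gap: 586 seconds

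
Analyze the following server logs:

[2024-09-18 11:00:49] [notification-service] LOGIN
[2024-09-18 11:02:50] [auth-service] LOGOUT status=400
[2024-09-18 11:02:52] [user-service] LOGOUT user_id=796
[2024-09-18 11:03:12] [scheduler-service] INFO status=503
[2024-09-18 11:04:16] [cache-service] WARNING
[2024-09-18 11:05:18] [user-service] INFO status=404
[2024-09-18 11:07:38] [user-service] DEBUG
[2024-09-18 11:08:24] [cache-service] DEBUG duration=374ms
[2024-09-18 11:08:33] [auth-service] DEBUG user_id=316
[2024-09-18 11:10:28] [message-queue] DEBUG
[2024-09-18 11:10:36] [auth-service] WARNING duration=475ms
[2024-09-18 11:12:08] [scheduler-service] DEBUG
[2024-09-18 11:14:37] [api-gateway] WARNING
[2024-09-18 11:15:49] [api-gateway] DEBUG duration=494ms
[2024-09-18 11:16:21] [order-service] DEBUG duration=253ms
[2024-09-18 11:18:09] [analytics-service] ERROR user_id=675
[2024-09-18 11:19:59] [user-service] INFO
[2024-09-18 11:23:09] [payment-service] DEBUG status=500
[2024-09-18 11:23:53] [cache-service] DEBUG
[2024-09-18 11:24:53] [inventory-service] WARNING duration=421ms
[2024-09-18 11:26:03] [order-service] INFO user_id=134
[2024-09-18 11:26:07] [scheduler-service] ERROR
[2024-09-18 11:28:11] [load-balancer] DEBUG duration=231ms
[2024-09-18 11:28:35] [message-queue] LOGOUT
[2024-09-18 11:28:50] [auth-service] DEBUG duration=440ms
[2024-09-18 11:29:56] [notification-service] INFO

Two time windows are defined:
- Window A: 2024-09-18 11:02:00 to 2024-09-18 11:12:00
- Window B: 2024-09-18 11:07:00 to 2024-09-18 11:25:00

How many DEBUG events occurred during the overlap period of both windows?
4

To find overlap events:

1. Window A: 2024-09-18 11:02:00 to 2024-09-18 11:12:00
2. Window B: 2024-09-18 11:07:00 to 2024-09-18 11:25:00
3. Overlap period: 2024-09-18 11:07:00 to 2024-09-18 11:12:00
4. Count DEBUG events in overlap: 4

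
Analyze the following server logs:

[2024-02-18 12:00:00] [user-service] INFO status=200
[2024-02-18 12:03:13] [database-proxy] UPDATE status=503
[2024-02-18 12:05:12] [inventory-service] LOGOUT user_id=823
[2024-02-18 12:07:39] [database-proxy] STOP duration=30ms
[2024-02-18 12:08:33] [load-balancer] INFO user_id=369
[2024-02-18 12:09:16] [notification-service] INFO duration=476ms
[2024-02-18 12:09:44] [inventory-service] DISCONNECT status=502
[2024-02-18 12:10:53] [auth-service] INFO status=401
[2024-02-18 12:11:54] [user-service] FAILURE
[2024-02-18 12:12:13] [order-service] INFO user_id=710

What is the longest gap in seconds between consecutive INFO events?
513

To find the longest gap:

1. Extract all INFO events in chronological order
2. Calculate time differences between consecutive events
3. Find the maximum difference
4. Longest gap: 513 seconds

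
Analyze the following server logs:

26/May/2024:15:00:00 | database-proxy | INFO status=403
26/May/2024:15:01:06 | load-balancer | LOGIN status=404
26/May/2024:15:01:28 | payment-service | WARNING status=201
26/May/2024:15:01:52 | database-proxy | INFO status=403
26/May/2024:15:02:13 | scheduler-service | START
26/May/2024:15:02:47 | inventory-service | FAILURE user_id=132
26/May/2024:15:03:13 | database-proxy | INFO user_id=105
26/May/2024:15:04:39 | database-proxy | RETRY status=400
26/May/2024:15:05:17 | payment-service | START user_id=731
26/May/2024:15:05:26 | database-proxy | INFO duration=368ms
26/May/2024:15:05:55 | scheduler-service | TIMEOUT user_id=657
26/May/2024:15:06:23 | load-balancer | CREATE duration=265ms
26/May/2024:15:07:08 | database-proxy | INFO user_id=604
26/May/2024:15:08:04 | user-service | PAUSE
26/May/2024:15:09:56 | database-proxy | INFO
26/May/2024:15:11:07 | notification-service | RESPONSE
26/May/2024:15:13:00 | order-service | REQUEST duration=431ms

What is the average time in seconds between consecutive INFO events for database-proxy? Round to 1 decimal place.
119.2

To calculate average interval:

1. Find all INFO events for database-proxy in order
2. Calculate time gaps between consecutive events
3. Compute mean of gaps: 596 / 5 = 119.2 seconds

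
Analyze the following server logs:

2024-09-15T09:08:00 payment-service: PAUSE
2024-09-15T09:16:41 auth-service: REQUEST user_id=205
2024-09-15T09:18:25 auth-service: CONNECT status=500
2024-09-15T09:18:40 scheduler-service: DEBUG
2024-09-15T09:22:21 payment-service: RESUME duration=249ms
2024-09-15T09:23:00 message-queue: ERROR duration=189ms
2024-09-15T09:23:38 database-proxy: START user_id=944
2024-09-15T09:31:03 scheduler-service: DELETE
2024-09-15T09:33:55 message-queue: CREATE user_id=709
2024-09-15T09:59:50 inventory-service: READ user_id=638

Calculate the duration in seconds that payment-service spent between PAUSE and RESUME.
861

To calculate state duration:

1. Find PAUSE event for payment-service: 2024-09-15T09:08:00
2. Find RESUME event for payment-service: 2024-09-15T09:22:21
3. Calculate duration: 2024-09-15T09:22:21 - 2024-09-15T09:08:00 = 861 seconds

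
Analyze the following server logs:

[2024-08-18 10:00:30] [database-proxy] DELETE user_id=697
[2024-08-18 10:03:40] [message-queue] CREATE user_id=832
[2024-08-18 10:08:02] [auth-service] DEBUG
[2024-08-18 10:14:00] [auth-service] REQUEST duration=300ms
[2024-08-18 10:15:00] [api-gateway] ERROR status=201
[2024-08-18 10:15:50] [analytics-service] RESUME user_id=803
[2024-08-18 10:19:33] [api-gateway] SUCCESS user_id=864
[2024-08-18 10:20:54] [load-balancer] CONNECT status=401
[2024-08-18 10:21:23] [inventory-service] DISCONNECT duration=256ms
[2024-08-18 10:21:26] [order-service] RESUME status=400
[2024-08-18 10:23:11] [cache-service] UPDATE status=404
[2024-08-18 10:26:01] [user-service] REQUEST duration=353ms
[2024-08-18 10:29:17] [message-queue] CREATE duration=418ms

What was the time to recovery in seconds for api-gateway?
273

To calculate recovery time:

1. Find ERROR event for api-gateway: 2024-08-18 10:15:00
2. Find next SUCCESS event for api-gateway: 2024-08-18 10:19:33
3. Recovery time: 2024-08-18 10:19:33 - 2024-08-18 10:15:00 = 273 seconds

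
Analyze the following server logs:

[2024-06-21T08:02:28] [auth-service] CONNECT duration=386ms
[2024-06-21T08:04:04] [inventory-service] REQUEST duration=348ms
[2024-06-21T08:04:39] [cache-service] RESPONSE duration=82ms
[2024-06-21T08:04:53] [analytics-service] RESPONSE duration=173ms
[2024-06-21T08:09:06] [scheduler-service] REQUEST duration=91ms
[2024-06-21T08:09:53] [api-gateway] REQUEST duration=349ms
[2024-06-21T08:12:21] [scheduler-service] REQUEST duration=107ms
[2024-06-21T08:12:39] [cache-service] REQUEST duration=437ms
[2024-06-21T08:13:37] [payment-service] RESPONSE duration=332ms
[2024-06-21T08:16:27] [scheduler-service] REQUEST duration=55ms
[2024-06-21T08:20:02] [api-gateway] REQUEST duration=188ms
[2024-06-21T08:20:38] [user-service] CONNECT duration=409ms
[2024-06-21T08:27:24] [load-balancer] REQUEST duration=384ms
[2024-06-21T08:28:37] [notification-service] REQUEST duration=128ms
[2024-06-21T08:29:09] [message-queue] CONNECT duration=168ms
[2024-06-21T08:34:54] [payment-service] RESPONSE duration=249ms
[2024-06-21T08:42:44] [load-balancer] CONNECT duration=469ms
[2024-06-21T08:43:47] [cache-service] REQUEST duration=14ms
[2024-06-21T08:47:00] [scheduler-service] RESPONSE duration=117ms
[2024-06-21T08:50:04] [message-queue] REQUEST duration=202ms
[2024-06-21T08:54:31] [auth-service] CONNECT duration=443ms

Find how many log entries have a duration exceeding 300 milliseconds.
9

To count timeouts:

1. Threshold: 300ms
2. Extract duration from each log entry
3. Count entries where duration > 300
4. Timeout count: 9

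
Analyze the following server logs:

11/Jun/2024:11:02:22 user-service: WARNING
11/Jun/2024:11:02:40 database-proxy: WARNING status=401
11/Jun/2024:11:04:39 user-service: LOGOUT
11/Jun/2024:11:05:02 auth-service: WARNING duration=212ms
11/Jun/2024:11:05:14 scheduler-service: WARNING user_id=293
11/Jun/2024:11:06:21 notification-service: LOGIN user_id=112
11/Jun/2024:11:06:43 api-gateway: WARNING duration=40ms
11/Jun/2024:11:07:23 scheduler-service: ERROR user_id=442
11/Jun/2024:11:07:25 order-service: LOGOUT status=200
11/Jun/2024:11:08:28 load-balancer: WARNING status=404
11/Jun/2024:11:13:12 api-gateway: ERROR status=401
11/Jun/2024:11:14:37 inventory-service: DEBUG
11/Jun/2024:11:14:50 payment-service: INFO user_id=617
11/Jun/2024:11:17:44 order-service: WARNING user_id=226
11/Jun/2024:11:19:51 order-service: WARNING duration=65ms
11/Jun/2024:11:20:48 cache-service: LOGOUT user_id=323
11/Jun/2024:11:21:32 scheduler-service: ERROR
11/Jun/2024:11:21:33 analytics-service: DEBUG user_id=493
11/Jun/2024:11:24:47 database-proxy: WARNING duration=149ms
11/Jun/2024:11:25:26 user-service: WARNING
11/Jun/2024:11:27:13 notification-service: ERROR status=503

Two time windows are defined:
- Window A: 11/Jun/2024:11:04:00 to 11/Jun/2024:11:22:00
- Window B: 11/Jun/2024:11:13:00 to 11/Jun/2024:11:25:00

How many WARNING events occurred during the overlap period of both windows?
2

To find overlap events:

1. Window A: 11/Jun/2024:11:04:00 to 11/Jun/2024:11:22:00
2. Window B: 11/Jun/2024:11:13:00 to 11/Jun/2024:11:25:00
3. Overlap period: 11/Jun/2024:11:13:00 to 11/Jun/2024:11:22:00
4. Count WARNING events in overlap: 2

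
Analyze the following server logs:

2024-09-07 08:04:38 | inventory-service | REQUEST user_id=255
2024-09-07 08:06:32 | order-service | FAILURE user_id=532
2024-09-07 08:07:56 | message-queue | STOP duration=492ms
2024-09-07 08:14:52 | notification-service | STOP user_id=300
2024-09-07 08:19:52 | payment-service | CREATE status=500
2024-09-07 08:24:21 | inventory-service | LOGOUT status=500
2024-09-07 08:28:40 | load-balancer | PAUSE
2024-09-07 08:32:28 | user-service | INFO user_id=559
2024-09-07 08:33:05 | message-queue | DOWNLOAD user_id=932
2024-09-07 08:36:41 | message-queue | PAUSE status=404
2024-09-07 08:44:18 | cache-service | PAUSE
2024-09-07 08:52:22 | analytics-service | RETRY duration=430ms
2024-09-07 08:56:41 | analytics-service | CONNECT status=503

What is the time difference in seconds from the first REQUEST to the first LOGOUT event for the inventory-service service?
1183

To find the time between events:

1. Locate the first REQUEST event for inventory-service: 2024-09-07 08:04:38
2. Locate the first LOGOUT event for inventory-service: 2024-09-07 08:24:21
3. Calculate the difference: 2024-09-07 08:24:21 - 2024-09-07 08:04:38 = 1183 seconds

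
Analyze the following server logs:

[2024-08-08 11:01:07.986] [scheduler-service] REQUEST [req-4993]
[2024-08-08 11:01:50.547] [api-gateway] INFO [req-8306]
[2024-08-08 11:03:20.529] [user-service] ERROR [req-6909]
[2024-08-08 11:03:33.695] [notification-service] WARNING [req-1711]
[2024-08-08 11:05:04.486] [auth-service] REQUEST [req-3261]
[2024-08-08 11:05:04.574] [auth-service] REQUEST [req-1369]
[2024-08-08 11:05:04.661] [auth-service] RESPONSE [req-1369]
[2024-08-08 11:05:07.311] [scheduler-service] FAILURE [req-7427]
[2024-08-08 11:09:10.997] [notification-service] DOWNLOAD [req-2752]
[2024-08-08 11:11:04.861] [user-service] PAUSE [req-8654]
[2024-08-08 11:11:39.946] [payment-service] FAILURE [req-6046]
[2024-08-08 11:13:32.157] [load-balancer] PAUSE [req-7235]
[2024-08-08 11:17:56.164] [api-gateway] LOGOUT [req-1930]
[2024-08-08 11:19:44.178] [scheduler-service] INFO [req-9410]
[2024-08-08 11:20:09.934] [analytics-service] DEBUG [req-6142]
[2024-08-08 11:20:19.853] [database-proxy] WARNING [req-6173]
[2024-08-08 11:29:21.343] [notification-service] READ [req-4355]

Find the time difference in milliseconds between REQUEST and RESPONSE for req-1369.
87

To calculate latency:

1. Find REQUEST with id req-1369: 2024-08-08 11:05:04.574
2. Find RESPONSE with id req-1369: 2024-08-08 11:05:04.661
3. Latency: 2024-08-08 11:05:04.661 - 2024-08-08 11:05:04.574 = 87ms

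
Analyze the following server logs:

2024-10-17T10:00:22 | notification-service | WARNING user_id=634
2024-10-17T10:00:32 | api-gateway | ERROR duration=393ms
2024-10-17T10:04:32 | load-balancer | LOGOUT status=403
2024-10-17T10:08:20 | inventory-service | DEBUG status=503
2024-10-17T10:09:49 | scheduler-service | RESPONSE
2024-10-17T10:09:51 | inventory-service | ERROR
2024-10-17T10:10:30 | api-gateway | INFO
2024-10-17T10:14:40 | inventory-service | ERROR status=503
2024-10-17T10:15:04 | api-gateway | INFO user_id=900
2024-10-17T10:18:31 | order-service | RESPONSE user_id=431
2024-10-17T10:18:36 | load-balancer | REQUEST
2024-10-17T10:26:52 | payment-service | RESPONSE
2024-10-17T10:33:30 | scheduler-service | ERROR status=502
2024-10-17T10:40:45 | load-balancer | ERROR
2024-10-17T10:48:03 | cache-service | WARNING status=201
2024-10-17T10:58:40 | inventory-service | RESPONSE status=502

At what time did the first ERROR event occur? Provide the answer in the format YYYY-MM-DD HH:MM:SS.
2024-10-17 10:00:32

To find the first event:

1. Filter for all ERROR events
2. Sort by timestamp
3. Select the first one
4. Timestamp: 2024-10-17 10:00:32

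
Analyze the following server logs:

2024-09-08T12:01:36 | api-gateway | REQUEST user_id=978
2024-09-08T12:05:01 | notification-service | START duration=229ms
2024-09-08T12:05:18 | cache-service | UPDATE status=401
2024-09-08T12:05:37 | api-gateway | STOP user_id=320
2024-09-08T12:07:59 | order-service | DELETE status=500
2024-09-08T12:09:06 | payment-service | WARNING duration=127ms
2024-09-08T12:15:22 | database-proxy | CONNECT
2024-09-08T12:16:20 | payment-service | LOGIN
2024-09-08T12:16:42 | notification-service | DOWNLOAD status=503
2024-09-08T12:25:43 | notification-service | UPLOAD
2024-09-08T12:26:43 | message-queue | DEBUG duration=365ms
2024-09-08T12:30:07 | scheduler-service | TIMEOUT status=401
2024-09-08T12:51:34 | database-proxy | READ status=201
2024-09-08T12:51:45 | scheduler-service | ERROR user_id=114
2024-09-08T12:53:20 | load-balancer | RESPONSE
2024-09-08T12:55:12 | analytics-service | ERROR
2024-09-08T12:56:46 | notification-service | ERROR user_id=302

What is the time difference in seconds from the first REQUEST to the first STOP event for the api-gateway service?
241

To find the time between events:

1. Locate the first REQUEST event for api-gateway: 2024-09-08T12:01:36
2. Locate the first STOP event for api-gateway: 2024-09-08T12:05:37
3. Calculate the difference: 2024-09-08T12:05:37 - 2024-09-08T12:01:36 = 241 seconds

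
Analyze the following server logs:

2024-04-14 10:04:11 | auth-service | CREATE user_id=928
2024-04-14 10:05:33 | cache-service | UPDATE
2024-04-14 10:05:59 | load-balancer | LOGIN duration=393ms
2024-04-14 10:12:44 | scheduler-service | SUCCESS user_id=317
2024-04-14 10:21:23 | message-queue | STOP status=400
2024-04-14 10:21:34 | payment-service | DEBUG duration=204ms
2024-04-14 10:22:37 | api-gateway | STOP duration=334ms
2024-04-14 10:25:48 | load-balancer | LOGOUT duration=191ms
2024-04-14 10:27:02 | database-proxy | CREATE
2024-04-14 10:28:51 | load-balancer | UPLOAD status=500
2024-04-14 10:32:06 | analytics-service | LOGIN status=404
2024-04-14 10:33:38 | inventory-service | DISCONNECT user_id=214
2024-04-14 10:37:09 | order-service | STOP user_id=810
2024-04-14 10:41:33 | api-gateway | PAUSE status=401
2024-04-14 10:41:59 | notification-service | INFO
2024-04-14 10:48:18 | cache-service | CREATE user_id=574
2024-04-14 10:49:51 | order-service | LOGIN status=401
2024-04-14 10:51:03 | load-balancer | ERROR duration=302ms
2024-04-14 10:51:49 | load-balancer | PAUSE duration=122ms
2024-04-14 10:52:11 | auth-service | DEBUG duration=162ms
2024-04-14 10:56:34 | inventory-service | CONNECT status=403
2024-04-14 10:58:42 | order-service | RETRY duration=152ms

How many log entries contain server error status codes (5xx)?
1

To find matching entries:

1. Pattern to match: server error status codes (5xx)
2. Scan each log entry for the pattern
3. Count matches: 1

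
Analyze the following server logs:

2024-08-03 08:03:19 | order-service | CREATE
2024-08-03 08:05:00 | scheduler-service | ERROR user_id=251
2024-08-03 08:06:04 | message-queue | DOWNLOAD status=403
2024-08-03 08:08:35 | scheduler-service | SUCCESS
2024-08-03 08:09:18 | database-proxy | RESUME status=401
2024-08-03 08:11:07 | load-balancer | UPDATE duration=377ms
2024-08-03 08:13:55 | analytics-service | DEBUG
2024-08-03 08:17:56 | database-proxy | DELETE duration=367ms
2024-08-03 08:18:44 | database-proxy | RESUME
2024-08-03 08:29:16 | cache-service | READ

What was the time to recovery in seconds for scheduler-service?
215

To calculate recovery time:

1. Find ERROR event for scheduler-service: 2024-08-03 08:05:00
2. Find next SUCCESS event for scheduler-service: 2024-08-03 08:08:35
3. Recovery time: 2024-08-03 08:08:35 - 2024-08-03 08:05:00 = 215 seconds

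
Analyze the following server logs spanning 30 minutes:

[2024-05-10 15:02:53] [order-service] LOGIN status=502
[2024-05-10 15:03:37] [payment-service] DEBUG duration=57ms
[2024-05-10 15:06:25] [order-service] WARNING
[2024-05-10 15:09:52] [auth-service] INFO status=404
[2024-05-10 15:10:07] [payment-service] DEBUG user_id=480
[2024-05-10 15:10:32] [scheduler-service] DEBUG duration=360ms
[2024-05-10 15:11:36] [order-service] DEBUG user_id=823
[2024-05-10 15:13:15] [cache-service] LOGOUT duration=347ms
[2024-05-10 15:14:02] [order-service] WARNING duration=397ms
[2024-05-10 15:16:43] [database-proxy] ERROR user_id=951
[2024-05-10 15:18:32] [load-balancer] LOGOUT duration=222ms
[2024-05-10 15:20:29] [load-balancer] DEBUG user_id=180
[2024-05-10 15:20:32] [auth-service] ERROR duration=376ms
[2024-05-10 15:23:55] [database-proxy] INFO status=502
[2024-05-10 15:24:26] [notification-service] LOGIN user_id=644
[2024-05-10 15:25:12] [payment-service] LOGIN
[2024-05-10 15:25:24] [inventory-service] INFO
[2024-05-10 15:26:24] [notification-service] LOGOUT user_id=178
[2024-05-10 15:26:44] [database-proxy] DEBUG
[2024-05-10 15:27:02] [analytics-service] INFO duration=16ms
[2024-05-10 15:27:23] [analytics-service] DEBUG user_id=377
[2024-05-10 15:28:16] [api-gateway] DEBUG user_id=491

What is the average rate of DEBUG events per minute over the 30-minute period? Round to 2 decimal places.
0.27

To calculate the rate:

1. Count total DEBUG events: 8
2. Total time period: 30 minutes
3. Rate = 8 / 30 = 0.27 events per minute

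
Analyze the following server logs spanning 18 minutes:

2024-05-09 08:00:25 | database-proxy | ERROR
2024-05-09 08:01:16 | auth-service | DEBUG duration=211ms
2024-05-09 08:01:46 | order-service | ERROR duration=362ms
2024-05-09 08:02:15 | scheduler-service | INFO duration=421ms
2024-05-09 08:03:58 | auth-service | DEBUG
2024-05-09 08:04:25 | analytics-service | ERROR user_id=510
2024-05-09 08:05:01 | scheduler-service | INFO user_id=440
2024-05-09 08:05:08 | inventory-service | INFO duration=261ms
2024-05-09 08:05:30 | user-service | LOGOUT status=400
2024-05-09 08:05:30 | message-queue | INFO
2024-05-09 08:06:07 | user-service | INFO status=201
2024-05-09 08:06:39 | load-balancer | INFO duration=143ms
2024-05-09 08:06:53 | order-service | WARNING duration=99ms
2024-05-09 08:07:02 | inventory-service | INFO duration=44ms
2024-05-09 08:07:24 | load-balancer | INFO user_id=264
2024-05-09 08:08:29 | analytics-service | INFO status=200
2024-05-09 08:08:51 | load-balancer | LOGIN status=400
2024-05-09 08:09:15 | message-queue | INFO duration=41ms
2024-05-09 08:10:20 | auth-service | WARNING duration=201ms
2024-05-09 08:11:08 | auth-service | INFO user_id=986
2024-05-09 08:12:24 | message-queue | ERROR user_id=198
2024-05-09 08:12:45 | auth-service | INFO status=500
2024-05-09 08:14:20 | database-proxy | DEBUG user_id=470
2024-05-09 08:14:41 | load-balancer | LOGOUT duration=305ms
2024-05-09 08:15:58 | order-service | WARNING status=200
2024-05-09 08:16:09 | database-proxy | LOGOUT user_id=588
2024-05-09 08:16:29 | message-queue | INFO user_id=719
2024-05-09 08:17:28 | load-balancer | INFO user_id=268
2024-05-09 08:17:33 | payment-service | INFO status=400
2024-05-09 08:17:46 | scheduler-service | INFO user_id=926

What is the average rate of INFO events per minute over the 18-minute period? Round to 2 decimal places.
0.89

To calculate the rate:

1. Count total INFO events: 16
2. Total time period: 18 minutes
3. Rate = 16 / 18 = 0.89 events per minute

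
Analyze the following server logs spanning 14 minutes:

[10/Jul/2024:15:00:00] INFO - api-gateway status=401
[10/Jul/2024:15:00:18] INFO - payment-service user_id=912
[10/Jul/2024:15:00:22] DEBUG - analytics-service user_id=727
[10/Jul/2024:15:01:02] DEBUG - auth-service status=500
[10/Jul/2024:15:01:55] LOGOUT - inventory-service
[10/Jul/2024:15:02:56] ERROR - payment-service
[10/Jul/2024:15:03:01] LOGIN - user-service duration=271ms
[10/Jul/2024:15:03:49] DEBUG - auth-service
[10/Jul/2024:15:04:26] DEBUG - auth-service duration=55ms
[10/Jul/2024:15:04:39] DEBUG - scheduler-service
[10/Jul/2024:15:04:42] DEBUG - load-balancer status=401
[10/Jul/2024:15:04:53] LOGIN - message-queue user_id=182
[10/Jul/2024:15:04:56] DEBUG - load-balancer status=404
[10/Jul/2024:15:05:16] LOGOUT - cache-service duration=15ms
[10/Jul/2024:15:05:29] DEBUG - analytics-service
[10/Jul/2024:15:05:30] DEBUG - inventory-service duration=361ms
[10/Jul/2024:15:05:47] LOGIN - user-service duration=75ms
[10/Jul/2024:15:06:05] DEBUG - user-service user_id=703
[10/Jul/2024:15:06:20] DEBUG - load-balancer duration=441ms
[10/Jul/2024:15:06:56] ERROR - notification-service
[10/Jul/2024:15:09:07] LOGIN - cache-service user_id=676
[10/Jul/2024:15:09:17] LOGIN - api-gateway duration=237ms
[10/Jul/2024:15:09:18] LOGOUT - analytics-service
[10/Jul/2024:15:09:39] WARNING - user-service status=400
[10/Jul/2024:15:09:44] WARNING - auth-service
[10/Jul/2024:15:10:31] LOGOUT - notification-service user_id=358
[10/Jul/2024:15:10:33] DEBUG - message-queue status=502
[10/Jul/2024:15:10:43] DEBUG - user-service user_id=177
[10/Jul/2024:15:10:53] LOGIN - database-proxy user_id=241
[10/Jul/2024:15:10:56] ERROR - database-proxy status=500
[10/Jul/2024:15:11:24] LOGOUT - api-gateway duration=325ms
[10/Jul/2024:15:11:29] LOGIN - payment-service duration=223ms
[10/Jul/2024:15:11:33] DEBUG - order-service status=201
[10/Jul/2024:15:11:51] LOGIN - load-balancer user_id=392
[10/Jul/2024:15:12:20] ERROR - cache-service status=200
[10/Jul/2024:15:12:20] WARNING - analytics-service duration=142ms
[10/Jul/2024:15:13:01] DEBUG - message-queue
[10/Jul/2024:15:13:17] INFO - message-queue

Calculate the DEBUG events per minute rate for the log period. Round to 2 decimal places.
1.07

To calculate the rate:

1. Count total DEBUG events: 15
2. Total time period: 14 minutes
3. Rate = 15 / 14 = 1.07 events per minute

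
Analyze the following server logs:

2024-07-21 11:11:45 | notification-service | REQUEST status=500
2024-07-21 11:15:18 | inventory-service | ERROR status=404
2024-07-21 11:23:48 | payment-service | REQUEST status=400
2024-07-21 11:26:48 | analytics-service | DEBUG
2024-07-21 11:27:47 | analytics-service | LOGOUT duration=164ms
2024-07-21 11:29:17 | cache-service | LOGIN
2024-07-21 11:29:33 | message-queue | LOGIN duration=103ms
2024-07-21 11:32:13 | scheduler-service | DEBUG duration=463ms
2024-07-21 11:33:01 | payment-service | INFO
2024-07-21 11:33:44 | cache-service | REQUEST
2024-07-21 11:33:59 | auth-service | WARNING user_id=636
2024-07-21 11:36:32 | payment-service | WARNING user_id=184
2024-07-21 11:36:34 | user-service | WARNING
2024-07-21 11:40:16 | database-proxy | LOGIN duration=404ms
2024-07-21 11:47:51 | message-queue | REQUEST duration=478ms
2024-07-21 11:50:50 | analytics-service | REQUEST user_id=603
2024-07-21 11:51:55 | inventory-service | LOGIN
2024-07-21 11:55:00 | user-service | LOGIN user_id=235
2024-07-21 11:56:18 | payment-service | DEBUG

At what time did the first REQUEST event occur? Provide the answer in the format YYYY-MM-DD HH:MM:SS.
2024-07-21 11:11:45

To find the first event:

1. Filter for all REQUEST events
2. Sort by timestamp
3. Select the first one
4. Timestamp: 2024-07-21 11:11:45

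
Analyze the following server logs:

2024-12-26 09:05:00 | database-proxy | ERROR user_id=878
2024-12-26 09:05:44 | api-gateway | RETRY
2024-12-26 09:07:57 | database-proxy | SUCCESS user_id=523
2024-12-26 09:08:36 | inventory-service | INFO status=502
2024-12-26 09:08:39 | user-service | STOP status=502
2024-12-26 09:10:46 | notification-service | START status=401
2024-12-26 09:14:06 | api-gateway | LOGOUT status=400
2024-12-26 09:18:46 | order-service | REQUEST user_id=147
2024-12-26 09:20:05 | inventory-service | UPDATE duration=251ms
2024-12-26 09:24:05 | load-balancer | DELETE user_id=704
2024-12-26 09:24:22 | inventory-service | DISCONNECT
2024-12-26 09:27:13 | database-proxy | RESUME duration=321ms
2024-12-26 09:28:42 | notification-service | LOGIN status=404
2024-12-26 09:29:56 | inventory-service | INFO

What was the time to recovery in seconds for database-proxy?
177

To calculate recovery time:

1. Find ERROR event for database-proxy: 2024-12-26 09:05:00
2. Find next SUCCESS event for database-proxy: 2024-12-26 09:07:57
3. Recovery time: 2024-12-26 09:07:57 - 2024-12-26 09:05:00 = 177 seconds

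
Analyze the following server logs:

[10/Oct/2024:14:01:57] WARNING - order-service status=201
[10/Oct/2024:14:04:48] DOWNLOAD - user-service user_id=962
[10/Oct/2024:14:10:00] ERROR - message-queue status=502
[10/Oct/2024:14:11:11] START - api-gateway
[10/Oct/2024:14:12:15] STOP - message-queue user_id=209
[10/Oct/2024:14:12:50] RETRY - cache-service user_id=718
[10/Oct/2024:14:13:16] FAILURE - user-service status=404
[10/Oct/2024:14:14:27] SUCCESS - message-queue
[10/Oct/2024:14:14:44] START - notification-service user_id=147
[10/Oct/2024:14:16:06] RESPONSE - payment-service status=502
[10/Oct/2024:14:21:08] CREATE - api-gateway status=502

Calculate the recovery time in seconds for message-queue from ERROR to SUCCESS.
267

To calculate recovery time:

1. Find ERROR event for message-queue: 10/Oct/2024:14:10:00
2. Find next SUCCESS event for message-queue: 10/Oct/2024:14:14:27
3. Recovery time: 10/Oct/2024:14:14:27 - 10/Oct/2024:14:10:00 = 267 seconds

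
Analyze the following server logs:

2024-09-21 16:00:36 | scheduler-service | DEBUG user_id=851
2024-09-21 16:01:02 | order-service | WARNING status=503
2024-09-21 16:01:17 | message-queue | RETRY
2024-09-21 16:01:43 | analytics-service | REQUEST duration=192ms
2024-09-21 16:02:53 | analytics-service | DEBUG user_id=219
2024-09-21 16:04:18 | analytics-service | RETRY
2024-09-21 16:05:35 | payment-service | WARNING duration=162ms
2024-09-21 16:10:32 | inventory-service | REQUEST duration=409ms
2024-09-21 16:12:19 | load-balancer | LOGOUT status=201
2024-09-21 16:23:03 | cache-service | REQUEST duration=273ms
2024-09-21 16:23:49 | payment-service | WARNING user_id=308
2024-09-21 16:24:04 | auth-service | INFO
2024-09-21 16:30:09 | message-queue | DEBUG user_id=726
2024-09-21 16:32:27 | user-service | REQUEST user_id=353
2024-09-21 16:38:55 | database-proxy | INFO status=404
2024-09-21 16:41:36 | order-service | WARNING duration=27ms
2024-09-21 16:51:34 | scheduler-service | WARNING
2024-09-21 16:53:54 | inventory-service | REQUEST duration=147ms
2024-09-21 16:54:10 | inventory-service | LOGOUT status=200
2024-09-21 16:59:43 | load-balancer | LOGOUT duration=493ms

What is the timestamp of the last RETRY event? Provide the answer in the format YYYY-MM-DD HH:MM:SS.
2024-09-21 16:04:18

To find the last event:

1. Filter for all RETRY events
2. Sort by timestamp
3. Select the last one
4. Timestamp: 2024-09-21 16:04:18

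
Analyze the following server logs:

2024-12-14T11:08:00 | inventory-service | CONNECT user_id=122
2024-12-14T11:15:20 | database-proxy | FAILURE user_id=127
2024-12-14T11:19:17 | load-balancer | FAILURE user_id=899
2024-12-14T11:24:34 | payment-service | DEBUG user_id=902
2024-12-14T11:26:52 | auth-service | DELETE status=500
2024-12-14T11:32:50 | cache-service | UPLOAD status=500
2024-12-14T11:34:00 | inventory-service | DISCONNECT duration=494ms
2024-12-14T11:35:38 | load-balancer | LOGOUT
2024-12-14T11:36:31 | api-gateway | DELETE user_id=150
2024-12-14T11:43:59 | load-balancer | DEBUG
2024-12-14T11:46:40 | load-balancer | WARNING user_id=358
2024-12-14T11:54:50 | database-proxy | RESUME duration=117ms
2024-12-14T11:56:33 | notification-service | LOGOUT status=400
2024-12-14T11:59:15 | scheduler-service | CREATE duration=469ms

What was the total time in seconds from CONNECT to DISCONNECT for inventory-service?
1560

To calculate state duration:

1. Find CONNECT event for inventory-service: 2024-12-14T11:08:00
2. Find DISCONNECT event for inventory-service: 2024-12-14T11:34:00
3. Calculate duration: 2024-12-14T11:34:00 - 2024-12-14T11:08:00 = 1560 seconds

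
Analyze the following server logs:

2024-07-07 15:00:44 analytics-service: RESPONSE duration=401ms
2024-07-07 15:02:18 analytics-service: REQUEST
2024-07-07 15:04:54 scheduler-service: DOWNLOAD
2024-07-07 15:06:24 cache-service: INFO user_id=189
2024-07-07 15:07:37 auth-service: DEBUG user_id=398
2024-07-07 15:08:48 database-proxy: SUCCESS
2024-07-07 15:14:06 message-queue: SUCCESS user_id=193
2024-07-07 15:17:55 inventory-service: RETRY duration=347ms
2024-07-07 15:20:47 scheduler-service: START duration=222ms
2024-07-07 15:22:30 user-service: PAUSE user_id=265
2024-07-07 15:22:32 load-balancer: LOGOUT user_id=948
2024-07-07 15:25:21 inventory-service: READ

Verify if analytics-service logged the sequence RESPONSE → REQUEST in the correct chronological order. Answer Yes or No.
Yes

To verify sequence order:

1. Find all events in sequence RESPONSE → REQUEST for analytics-service
2. Extract their timestamps
3. Check if timestamps are in ascending order
4. Result: Yes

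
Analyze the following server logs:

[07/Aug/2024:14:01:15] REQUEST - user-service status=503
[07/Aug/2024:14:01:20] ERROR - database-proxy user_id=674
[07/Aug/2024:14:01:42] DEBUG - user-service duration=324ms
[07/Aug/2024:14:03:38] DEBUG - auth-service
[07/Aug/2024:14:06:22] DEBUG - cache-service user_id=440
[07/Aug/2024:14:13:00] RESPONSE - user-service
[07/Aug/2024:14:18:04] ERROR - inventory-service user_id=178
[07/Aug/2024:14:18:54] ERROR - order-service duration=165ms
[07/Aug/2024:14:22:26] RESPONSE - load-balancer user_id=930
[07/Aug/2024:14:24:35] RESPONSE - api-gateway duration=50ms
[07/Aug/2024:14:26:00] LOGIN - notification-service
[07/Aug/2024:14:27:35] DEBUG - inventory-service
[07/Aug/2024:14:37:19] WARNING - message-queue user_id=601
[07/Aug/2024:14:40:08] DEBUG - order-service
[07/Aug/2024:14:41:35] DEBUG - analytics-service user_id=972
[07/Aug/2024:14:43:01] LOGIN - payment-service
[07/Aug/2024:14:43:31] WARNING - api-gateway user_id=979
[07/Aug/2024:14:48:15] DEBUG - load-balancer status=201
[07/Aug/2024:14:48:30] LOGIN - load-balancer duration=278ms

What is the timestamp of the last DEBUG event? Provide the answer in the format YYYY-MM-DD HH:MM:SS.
2024-08-07 14:48:15

To find the last event:

1. Filter for all DEBUG events
2. Sort by timestamp
3. Select the last one
4. Timestamp: 2024-08-07 14:48:15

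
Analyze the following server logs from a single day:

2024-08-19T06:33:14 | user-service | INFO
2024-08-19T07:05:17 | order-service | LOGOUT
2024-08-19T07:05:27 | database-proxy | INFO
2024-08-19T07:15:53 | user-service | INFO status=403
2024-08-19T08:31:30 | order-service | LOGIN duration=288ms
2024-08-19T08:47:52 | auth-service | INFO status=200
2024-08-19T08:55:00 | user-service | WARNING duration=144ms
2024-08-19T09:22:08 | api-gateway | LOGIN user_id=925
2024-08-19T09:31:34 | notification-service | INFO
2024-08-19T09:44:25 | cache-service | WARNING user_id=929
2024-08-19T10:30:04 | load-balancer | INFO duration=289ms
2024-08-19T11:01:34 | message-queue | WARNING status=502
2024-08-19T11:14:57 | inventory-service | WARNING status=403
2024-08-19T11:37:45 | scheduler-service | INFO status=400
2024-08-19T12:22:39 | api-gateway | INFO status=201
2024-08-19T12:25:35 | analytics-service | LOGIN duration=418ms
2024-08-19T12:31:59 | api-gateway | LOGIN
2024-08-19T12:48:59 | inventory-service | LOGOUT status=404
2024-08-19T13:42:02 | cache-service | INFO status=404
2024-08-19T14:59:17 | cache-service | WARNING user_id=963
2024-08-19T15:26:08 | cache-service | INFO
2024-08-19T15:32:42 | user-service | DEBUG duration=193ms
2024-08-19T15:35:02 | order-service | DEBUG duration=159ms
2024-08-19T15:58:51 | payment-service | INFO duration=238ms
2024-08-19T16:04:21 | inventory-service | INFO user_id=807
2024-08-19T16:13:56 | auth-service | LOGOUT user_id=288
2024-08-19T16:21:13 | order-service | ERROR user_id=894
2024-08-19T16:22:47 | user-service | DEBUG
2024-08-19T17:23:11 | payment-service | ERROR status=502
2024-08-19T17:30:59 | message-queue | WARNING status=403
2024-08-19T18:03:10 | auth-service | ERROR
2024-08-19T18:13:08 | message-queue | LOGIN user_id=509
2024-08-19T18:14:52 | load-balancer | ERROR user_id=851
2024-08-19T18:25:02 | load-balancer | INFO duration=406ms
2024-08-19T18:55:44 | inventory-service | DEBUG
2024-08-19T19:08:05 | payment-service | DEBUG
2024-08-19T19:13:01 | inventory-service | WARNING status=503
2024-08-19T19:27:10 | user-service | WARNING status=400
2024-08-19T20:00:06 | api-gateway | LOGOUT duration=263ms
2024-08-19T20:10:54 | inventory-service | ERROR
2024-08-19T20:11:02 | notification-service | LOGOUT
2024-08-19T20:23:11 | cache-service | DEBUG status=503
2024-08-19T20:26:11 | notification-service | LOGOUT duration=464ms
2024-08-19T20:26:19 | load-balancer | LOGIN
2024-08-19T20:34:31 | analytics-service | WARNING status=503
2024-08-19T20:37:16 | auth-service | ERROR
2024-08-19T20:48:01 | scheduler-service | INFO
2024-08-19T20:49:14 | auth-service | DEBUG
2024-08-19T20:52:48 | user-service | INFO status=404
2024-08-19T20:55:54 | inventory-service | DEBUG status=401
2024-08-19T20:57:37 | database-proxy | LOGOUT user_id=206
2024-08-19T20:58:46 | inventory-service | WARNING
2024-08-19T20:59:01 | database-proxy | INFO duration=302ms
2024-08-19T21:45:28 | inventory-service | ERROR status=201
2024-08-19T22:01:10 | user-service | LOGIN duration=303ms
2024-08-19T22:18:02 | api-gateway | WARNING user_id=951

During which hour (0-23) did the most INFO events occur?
20

To find the peak hour:

1. Group all INFO events by hour
2. Count events in each hour
3. Find hour with maximum count
4. Peak hour: 20 (with 3 events)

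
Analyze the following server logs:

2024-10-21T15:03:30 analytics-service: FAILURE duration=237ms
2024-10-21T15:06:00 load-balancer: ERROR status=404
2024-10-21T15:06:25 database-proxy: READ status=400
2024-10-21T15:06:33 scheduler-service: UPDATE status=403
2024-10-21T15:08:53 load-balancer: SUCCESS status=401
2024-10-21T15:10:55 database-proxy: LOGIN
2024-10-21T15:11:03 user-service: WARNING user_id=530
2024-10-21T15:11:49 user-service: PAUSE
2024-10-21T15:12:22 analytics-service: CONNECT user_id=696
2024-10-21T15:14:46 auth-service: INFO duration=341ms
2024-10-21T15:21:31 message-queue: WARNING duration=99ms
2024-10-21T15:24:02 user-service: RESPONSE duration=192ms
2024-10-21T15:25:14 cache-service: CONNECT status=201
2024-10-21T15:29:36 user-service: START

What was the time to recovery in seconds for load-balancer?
173

To calculate recovery time:

1. Find ERROR event for load-balancer: 2024-10-21T15:06:00
2. Find next SUCCESS event for load-balancer: 2024-10-21T15:08:53
3. Recovery time: 2024-10-21T15:08:53 - 2024-10-21T15:06:00 = 173 seconds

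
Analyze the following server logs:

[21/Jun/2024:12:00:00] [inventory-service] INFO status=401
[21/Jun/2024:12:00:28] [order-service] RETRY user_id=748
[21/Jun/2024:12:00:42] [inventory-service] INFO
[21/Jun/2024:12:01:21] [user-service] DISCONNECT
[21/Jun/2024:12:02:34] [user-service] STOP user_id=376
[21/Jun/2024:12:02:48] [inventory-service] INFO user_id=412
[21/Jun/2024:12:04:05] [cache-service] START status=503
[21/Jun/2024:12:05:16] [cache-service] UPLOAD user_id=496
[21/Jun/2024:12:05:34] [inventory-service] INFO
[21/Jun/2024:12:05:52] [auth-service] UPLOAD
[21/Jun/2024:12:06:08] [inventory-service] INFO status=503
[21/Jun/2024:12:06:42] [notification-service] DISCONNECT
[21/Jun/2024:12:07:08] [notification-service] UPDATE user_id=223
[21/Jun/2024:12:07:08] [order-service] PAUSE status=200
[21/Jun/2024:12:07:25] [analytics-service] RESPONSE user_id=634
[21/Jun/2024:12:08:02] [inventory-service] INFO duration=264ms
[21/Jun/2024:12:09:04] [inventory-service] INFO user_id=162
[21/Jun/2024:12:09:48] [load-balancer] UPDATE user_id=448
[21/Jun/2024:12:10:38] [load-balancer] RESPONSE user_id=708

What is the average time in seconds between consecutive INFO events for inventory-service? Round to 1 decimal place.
90.7

To calculate average interval:

1. Find all INFO events for inventory-service in order
2. Calculate time gaps between consecutive events
3. Compute mean of gaps: 544 / 6 = 90.7 seconds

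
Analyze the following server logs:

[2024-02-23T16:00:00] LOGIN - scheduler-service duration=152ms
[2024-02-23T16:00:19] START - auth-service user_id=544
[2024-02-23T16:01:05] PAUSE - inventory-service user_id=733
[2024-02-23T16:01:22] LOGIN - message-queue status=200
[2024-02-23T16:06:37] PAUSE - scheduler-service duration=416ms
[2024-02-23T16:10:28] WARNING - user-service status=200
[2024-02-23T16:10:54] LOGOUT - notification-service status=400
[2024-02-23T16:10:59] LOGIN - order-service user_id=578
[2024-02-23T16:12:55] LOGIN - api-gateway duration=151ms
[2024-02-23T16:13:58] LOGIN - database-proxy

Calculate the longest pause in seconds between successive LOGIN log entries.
577

To find the longest gap:

1. Extract all LOGIN events in chronological order
2. Calculate time differences between consecutive events
3. Find the maximum difference
4. Longest gap: 577 seconds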